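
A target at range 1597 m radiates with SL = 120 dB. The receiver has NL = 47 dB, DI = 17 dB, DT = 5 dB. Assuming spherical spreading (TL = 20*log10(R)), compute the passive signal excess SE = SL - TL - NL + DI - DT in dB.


Step 1: TL = 20*log10(1597) = 64.07 dB
Step 2: SE = 120 - 64.07 - 47 + 17 - 5 = 20.93

20.93 dB


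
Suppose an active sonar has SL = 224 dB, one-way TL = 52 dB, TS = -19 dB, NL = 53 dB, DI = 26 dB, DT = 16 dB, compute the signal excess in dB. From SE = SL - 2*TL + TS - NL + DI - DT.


SE = SL - 2*TL + TS - NL + DI - DT = 224 - 2*52 + (-19) - 53 + 26 - 16 = 58

58 dB


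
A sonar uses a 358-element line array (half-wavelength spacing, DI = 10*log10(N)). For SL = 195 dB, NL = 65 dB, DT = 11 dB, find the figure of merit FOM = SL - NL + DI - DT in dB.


Step 1: DI = 10*log10(358) = 25.54 dB
Step 2: FOM = SL - NL + DI - DT = 195 - 65 + 25.54 - 11 = 144.54

144.54 dB


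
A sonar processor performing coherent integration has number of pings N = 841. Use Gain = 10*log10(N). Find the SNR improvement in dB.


Gain = 10*log10(841) = 29.25

29.25 dB


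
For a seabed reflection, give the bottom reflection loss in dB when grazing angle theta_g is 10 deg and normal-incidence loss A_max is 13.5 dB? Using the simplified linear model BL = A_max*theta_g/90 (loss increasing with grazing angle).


1.5 dB


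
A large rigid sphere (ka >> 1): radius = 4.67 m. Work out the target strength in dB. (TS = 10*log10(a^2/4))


7.37 dB


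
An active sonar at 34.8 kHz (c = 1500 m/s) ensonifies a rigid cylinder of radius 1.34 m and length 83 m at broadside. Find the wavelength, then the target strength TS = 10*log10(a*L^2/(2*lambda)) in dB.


Step 1: lambda = c/f = 1500/34800 = 0.0431 m
Step 2: TS = 10*log10(a*L^2/(2*lambda)) = 10*log10(1.34*83^2/(2*0.0431)) = 50.3

50.3 dB


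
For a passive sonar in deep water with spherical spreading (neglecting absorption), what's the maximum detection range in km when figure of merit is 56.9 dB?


0.7 km


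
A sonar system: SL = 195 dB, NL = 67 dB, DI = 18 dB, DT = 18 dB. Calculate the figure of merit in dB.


128 dB


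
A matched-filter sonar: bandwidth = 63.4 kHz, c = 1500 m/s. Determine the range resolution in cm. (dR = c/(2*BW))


dR = c/(2*BW) = 1500 / (2 * 63.4e3) = 0.0118 m = 1.18 cm

1.18 cm


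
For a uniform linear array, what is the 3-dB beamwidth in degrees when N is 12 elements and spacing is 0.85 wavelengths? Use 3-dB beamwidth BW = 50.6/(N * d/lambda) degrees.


4.96 deg


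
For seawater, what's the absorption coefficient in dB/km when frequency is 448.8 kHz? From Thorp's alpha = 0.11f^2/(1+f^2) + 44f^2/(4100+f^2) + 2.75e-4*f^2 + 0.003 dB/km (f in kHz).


98.626 dB/km


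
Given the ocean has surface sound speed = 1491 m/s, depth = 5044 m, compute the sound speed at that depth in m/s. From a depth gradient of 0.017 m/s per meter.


1576.748 m/s


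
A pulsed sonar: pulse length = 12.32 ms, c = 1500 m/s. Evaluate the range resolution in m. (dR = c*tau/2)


dR = c*tau/2 = 1500 * 12.32e-3 / 2 = 9.24

9.24 m


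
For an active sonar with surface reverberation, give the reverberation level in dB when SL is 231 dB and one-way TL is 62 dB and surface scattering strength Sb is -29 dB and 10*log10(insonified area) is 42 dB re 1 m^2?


120 dB


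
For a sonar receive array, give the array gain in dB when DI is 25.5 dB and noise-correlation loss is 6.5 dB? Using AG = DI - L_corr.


AG = DI - L_corr = 25.5 - 6.5 = 19.0

19.0 dB


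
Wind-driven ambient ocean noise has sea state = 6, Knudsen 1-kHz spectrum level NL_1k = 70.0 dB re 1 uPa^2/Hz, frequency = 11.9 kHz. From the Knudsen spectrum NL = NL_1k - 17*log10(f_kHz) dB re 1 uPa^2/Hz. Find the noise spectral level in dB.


NL = NL_1k - 17*log10(f_kHz) = 70.0 - 17*log10(11.9) = 70.0 - (18.28) = 51.72

51.72 dB


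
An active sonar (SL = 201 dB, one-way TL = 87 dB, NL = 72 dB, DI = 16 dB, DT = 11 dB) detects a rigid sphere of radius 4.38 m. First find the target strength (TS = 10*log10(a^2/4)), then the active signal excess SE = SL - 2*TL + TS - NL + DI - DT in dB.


Step 1: TS = 10*log10(4.38^2/4) = 6.81 dB
Step 2: SE = SL - 2*TL + TS - NL + DI - DT = 201 - 2*87 + (6.81) - 72 + 16 - 11 = -33.19

-33.19 dB


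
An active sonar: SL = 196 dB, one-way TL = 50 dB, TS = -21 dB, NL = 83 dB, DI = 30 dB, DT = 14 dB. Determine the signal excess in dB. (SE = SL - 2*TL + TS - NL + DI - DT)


SE = SL - 2*TL + TS - NL + DI - DT = 196 - 2*50 + (-21) - 83 + 30 - 14 = 8

8 dB


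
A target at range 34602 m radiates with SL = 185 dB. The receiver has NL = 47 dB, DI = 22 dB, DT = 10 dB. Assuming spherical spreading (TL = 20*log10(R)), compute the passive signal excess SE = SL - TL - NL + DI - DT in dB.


Step 1: TL = 20*log10(34602) = 90.78 dB
Step 2: SE = 185 - 90.78 - 47 + 22 - 10 = 59.22

59.22 dB


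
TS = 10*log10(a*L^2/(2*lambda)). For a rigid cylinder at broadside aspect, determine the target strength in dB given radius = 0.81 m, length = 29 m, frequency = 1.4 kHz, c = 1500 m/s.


25.02 dB


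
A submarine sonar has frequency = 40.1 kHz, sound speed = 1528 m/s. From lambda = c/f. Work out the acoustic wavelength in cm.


lambda = c/f = 1528 / 40100 = 0.0381 m = 3.81 cm

3.81 cm


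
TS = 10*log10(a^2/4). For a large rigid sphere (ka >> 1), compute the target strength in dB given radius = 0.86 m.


TS = 10*log10(0.86^2 / 4) = 10*log10(0.1849) = -7.33

-7.33 dB


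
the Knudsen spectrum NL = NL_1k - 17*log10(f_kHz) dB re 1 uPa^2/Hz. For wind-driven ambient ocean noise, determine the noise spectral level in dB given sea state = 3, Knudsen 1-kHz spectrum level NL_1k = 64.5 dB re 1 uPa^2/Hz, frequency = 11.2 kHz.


46.66 dB


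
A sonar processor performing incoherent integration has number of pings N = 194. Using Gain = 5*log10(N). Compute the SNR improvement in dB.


11.44 dB


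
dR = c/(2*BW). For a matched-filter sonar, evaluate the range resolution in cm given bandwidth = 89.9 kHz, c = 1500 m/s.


dR = c/(2*BW) = 1500 / (2 * 89.9e3) = 0.0083 m = 0.83 cm

0.83 cm


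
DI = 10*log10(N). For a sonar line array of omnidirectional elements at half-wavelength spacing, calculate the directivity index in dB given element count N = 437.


DI = 10*log10(437) = 26.4

26.4 dB


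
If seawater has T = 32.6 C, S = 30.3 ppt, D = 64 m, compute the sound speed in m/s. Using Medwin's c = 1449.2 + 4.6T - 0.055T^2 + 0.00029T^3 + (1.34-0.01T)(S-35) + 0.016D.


1547.01 m/s


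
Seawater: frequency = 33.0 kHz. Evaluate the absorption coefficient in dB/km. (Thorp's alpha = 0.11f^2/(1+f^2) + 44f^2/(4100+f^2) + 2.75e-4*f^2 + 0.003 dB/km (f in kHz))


9.647 dB/km


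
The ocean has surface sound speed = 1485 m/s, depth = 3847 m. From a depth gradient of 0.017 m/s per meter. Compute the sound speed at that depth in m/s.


c = 1485 + 0.017 * 3847 = 1550.399

1550.399 m/s


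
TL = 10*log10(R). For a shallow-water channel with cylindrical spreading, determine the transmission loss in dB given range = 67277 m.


TL = 10*log10(67277) = 48.28

48.28 dB


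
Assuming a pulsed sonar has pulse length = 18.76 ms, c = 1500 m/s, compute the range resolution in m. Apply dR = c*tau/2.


dR = c*tau/2 = 1500 * 18.76e-3 / 2 = 14.07

14.07 m


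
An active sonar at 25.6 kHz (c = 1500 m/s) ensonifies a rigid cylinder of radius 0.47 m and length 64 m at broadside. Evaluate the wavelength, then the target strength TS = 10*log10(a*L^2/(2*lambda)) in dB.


Step 1: lambda = c/f = 1500/25600 = 0.05859 m
Step 2: TS = 10*log10(a*L^2/(2*lambda)) = 10*log10(0.47*64^2/(2*0.05859)) = 42.16

42.16 dB


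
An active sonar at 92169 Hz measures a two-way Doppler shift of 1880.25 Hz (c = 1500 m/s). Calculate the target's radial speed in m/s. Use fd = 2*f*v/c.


From fd = 2*f*v/c, v = c*fd/(2*f) = 1500 * 1880.25 / (2*92169) = 15.3

15.3 m/s


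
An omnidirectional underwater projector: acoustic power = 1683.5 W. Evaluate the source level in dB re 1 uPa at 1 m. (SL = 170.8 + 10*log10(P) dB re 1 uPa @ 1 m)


SL = 170.8 + 10*log10(1683.5) = 170.8 + 32.26 = 203.06

203.06 dB


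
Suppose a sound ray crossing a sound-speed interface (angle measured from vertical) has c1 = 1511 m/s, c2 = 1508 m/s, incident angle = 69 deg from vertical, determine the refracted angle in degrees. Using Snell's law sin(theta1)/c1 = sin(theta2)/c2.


68.71 deg


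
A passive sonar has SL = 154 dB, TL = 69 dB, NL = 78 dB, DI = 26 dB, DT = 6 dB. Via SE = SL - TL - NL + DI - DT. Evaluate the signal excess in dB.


SE = SL - TL - NL + DI - DT = 154 - 69 - 78 + 26 - 6 = 27

27 dB


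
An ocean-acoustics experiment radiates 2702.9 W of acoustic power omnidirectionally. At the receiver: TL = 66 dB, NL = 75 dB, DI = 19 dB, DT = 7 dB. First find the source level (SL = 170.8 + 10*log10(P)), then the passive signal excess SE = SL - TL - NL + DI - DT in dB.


Step 1: SL = 170.8 + 10*log10(2702.9) = 205.12 dB
Step 2: SE = SL - TL - NL + DI - DT = 205.12 - 66 - 75 + 19 - 7 = 76.12

76.12 dB


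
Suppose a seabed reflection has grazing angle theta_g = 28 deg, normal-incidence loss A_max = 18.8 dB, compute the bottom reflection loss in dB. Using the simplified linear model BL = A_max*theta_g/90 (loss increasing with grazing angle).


5.85 dB


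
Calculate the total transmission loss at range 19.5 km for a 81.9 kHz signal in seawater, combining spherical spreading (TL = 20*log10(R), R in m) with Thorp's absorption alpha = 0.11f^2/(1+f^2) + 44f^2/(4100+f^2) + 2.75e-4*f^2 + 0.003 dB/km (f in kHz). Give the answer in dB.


Step 1 (Thorp): alpha = 0.11*6707.61/(1+6707.61) + 44*6707.61/(4100+6707.61) + 2.75e-4*6707.61 + 0.003 = 29.2656 dB/km
Step 2: TL_spread = 20*log10(19500) = 85.8 dB
Step 3: TL_abs = alpha*R = 29.2656 * 19.5 = 570.68 dB
Step 4: TL_total = 85.8 + 570.68 = 656.48

656.48 dB


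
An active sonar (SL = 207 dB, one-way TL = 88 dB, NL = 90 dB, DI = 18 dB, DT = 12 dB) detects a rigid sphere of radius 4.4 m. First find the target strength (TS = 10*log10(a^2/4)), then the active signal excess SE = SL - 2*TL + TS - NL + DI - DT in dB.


Step 1: TS = 10*log10(4.4^2/4) = 6.85 dB
Step 2: SE = SL - 2*TL + TS - NL + DI - DT = 207 - 2*88 + (6.85) - 90 + 18 - 12 = -46.15

-46.15 dB


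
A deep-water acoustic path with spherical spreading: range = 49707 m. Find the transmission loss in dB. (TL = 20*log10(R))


TL = 20*log10(49707) = 93.93

93.93 dB


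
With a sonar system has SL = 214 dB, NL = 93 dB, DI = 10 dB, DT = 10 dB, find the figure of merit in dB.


121 dB


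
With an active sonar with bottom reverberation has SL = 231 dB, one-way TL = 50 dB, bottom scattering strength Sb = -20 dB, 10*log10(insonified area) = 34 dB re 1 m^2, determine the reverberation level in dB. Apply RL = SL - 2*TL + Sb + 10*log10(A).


RL = SL - 2*TL + Sb + 10*log10(A) = 231 - 2*50 + (-20) + 34 = 145

145 dB


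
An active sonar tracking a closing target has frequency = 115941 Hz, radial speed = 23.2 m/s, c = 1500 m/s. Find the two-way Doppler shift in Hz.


3586.44 Hz


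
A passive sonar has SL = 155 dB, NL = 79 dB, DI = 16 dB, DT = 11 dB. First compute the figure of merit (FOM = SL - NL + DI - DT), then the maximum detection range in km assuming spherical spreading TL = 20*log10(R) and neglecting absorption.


Step 1: FOM = SL - NL + DI - DT = 155 - 79 + 16 - 11 = 81 dB
Step 2: at max range FOM = TL = 20*log10(R), so R = 10^(81/20) = 11220.18 m = 11.22 km

11.22 km


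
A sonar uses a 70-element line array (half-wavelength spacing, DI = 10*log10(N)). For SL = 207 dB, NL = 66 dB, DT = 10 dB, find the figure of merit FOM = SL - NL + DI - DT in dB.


149.45 dB


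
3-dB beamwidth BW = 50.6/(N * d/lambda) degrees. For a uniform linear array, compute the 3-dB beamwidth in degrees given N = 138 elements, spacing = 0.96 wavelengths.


0.38 deg


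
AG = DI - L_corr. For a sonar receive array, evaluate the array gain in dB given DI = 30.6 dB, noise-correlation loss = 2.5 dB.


AG = DI - L_corr = 30.6 - 2.5 = 28.1

28.1 dB


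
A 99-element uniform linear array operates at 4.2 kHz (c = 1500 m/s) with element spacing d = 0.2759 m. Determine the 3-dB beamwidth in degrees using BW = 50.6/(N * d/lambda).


Step 1: lambda = 1500/4200 = 0.35714 m
Step 2: d/lambda = 0.2759/0.35714 = 0.7725
Step 3: BW = 50.6/(N * d/lambda) = 50.6/(99 * 0.7725) = 0.66

0.66 deg


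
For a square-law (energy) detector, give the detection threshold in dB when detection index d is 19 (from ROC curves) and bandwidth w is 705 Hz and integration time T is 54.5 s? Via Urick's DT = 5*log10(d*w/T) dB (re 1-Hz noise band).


11.95 dB


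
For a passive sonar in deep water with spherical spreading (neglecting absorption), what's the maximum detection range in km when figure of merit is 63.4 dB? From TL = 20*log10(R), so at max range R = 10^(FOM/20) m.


1.48 km


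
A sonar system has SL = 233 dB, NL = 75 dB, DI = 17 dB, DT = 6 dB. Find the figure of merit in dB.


169 dB


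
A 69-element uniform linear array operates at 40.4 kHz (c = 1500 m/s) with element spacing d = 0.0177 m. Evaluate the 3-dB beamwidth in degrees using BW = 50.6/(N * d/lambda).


1.54 deg


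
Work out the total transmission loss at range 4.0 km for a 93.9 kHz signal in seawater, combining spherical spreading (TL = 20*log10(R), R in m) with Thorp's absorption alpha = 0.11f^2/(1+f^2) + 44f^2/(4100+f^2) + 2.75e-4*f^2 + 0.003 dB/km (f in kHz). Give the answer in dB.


202.33 dB


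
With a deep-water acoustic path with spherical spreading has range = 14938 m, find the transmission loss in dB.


83.49 dB


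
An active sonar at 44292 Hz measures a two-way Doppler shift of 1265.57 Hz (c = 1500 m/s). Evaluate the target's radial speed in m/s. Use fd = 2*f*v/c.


From fd = 2*f*v/c, v = c*fd/(2*f) = 1500 * 1265.57 / (2*44292) = 21.43

21.43 m/s


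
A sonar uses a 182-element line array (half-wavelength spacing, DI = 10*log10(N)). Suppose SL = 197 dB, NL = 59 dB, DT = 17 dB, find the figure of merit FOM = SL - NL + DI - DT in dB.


143.6 dB


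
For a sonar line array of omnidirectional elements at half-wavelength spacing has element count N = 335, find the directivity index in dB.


DI = 10*log10(335) = 25.25

25.25 dB


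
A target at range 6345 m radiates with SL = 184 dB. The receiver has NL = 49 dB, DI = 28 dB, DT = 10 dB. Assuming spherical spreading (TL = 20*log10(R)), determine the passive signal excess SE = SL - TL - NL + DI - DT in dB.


76.95 dB


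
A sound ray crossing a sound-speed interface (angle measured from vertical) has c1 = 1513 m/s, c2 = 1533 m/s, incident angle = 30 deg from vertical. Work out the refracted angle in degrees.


sin(theta2) = (c2/c1)*sin(theta1) = (1533/1513)*sin(30 deg) = 0.50661
theta2 = arcsin(0.50661) = 30.44

30.44 deg


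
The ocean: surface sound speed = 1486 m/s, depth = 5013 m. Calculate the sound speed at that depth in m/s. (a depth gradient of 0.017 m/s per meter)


c = 1486 + 0.017 * 5013 = 1571.221

1571.221 m/s


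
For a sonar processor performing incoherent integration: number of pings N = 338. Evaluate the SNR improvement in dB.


12.64 dB


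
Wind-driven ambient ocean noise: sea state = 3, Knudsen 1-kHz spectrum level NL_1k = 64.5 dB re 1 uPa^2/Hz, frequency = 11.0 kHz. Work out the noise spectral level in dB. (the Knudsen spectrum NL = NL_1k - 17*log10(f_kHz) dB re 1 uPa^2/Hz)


46.8 dB


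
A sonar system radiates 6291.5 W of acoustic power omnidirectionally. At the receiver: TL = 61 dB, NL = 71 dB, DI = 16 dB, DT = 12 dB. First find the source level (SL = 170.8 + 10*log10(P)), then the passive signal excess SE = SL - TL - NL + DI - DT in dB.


Step 1: SL = 170.8 + 10*log10(6291.5) = 208.79 dB
Step 2: SE = SL - TL - NL + DI - DT = 208.79 - 61 - 71 + 16 - 12 = 80.79

80.79 dB


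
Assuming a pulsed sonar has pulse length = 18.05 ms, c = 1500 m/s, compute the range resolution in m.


13.5375 m


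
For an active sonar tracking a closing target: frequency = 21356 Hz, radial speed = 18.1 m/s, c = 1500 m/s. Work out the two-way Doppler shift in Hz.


fd = 2*f*v/c = 2 * 21356 * 18.1 / 1500 = 515.39

515.39 Hz


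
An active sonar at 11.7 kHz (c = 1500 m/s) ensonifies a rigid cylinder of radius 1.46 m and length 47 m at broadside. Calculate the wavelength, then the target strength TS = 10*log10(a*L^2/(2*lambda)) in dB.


Step 1: lambda = c/f = 1500/11700 = 0.12821 m
Step 2: TS = 10*log10(a*L^2/(2*lambda)) = 10*log10(1.46*47^2/(2*0.12821)) = 41.0

41.0 dB


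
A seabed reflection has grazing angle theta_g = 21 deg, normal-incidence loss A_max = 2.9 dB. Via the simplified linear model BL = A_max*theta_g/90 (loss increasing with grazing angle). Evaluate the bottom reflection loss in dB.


0.68 dB


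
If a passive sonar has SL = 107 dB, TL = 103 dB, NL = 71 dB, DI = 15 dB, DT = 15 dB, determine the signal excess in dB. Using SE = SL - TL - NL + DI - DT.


SE = SL - TL - NL + DI - DT = 107 - 103 - 71 + 15 - 15 = -67

-67 dB


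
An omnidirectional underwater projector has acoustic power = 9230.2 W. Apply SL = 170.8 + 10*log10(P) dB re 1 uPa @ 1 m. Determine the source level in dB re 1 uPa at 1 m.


SL = 170.8 + 10*log10(9230.2) = 170.8 + 39.65 = 210.45

210.45 dB


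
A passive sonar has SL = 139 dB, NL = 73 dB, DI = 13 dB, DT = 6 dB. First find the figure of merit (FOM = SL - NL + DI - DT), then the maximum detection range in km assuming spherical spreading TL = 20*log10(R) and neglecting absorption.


Step 1: FOM = SL - NL + DI - DT = 139 - 73 + 13 - 6 = 73 dB
Step 2: at max range FOM = TL = 20*log10(R), so R = 10^(73/20) = 4466.84 m = 4.47 km

4.47 km


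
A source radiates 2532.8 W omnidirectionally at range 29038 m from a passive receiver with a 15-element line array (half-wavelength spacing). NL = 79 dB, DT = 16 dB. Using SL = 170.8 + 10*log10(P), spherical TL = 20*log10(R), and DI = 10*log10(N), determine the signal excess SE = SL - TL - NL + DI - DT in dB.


Step 1: SL = 170.8 + 10*log10(2532.8) = 204.84 dB
Step 2: TL = 20*log10(29038) = 89.26 dB
Step 3: DI = 10*log10(15) = 11.76 dB
Step 4: SE = SL - TL - NL + DI - DT = 204.84 - 89.26 - 79 + 11.76 - 16 = 32.34

32.34 dB


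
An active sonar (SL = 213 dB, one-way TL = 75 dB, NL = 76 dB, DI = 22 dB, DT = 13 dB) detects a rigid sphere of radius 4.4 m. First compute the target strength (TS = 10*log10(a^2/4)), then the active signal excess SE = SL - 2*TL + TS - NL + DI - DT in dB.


Step 1: TS = 10*log10(4.4^2/4) = 6.85 dB
Step 2: SE = SL - 2*TL + TS - NL + DI - DT = 213 - 2*75 + (6.85) - 76 + 22 - 13 = 2.85

2.85 dB


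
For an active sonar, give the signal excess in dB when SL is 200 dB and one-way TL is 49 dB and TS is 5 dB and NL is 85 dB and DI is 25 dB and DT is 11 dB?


36 dB


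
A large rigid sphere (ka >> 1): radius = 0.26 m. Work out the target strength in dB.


-17.72 dB


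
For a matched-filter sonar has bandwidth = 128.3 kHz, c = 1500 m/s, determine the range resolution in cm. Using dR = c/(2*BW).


0.58 cm


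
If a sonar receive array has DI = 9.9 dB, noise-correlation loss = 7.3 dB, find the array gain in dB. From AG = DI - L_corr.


AG = DI - L_corr = 9.9 - 7.3 = 2.6

2.6 dB


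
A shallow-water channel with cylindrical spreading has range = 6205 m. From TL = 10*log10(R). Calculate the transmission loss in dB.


TL = 10*log10(6205) = 37.93

37.93 dB


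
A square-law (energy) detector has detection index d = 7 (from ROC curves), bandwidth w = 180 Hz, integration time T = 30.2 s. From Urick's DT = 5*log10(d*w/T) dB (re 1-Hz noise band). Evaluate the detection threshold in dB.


DT = 5*log10(d*w/T) = 5*log10(7 * 180 / 30.2) = 5*log10(41.72) = 8.1

8.1 dB


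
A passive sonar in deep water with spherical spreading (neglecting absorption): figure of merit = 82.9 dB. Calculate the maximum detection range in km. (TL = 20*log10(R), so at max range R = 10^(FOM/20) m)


At max range FOM = TL, so 20*log10(R) = 82.9
R = 10^(82.9/20) = 13963.68 m = 13.96 km

13.96 km


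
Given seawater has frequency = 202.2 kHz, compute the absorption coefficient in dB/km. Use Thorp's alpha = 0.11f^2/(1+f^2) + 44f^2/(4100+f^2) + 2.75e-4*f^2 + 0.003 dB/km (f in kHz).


f^2 = 40884.84
alpha = 0.11*40884.84/(1+40884.84) + 44*40884.84/(4100+40884.84) + 2.75e-4*40884.84 + 0.003 = 51.346

51.346 dB/km


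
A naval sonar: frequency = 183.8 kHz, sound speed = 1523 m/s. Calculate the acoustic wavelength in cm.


lambda = c/f = 1523 / 183800 = 0.0083 m = 0.83 cm

0.83 cm


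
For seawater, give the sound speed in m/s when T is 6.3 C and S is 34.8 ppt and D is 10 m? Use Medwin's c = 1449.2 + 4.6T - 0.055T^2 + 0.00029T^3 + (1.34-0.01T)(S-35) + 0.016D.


c = 1449.2 + 4.6*6.3 - 0.055*6.3^2 + 0.00029*6.3^3 + (1.34 - 0.01*6.3)*(34.8 - 35) + 0.016*10 = 1475.97

1475.97 m/s


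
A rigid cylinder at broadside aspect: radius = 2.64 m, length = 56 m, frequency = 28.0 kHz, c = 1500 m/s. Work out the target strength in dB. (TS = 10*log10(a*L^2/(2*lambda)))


lambda = 1500/28000 = 0.05357 m
TS = 10*log10(2.64*56^2/(2*0.05357)) = 48.88

48.88 dB


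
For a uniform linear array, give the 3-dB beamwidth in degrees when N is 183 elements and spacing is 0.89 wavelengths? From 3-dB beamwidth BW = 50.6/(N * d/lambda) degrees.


BW = 50.6 / (183 * 0.89) = 50.6 / 162.87 = 0.31

0.31 deg


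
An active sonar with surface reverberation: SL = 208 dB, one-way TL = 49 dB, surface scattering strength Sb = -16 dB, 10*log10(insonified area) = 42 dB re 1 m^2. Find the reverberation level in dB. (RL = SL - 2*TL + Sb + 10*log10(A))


136 dB


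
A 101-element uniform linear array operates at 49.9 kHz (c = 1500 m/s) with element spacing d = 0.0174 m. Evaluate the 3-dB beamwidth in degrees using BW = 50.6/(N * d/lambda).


Step 1: lambda = 1500/49900 = 0.03006 m
Step 2: d/lambda = 0.0174/0.03006 = 0.5788
Step 3: BW = 50.6/(N * d/lambda) = 50.6/(101 * 0.5788) = 0.87

0.87 deg


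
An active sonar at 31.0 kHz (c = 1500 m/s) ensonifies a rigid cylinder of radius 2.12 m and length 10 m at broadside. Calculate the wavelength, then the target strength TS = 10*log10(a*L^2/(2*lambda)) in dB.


Step 1: lambda = c/f = 1500/31000 = 0.04839 m
Step 2: TS = 10*log10(a*L^2/(2*lambda)) = 10*log10(2.12*10^2/(2*0.04839)) = 33.41

33.41 dB


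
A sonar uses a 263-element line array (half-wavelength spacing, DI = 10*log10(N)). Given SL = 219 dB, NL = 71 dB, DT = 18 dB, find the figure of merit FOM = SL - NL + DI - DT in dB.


Step 1: DI = 10*log10(263) = 24.2 dB
Step 2: FOM = SL - NL + DI - DT = 219 - 71 + 24.2 - 18 = 154.2

154.2 dB


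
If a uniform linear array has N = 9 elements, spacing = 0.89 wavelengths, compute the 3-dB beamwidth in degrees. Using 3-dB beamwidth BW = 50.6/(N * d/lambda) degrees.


BW = 50.6 / (9 * 0.89) = 50.6 / 8.01 = 6.32

6.32 deg


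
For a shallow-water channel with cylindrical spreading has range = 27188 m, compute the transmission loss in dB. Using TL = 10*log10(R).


44.34 dB


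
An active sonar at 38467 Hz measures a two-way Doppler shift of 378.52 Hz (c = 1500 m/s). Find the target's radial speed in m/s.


From fd = 2*f*v/c, v = c*fd/(2*f) = 1500 * 378.52 / (2*38467) = 7.38

7.38 m/s


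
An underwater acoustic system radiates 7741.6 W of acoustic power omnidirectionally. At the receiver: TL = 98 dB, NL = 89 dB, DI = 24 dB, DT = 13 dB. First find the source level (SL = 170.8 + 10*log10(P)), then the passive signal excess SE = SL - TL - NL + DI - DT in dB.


Step 1: SL = 170.8 + 10*log10(7741.6) = 209.69 dB
Step 2: SE = SL - TL - NL + DI - DT = 209.69 - 98 - 89 + 24 - 13 = 33.69

33.69 dB


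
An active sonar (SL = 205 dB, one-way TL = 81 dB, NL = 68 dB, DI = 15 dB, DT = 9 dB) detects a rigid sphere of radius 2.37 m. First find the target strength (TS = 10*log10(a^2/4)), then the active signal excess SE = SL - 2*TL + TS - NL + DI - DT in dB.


Step 1: TS = 10*log10(2.37^2/4) = 1.47 dB
Step 2: SE = SL - 2*TL + TS - NL + DI - DT = 205 - 2*81 + (1.47) - 68 + 15 - 9 = -17.53

-17.53 dB


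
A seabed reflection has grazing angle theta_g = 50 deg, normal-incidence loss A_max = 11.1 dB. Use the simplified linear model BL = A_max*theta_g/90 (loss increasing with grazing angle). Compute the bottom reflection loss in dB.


BL = A_max * theta_g / 90 = 11.1 * 50 / 90 = 6.17

6.17 dB


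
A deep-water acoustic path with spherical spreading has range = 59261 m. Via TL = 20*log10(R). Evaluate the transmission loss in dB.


TL = 20*log10(59261) = 95.46

95.46 dB


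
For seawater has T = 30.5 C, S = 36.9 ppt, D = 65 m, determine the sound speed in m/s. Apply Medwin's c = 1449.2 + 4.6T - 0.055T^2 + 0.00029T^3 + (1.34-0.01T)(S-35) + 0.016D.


c = 1449.2 + 4.6*30.5 - 0.055*30.5^2 + 0.00029*30.5^3 + (1.34 - 0.01*30.5)*(36.9 - 35) + 0.016*65 = 1549.57

1549.57 m/s


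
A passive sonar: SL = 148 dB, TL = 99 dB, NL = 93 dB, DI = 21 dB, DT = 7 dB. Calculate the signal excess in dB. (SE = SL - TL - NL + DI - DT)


SE = SL - TL - NL + DI - DT = 148 - 99 - 93 + 21 - 7 = -30

-30 dB


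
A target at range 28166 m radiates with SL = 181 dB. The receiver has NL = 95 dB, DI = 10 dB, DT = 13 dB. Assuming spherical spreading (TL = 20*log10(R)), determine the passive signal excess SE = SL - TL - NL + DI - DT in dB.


-5.99 dB


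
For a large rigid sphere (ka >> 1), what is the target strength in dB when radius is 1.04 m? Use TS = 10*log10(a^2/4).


TS = 10*log10(1.04^2 / 4) = 10*log10(0.2704) = -5.68

-5.68 dB


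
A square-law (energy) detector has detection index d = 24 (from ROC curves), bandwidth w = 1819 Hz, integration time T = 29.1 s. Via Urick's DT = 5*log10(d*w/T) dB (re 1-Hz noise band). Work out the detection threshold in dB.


DT = 5*log10(d*w/T) = 5*log10(24 * 1819 / 29.1) = 5*log10(1500.21) = 15.88

15.88 dB


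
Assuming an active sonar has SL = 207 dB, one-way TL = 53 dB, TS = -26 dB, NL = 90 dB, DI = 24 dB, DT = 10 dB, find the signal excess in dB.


-1 dB


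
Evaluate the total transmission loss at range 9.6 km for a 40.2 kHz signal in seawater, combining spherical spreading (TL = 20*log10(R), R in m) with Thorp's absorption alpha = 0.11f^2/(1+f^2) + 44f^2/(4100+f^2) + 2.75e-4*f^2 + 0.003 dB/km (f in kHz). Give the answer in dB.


204.42 dB


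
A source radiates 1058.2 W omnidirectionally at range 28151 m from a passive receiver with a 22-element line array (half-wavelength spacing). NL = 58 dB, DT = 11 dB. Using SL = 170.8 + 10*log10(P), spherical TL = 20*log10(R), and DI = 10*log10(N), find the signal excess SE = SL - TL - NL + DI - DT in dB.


Step 1: SL = 170.8 + 10*log10(1058.2) = 201.05 dB
Step 2: TL = 20*log10(28151) = 88.99 dB
Step 3: DI = 10*log10(22) = 13.42 dB
Step 4: SE = SL - TL - NL + DI - DT = 201.05 - 88.99 - 58 + 13.42 - 11 = 56.48

56.48 dB


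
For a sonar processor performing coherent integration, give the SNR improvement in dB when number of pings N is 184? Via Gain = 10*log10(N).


22.65 dB


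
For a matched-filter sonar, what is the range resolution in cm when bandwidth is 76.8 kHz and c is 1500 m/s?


0.98 cm


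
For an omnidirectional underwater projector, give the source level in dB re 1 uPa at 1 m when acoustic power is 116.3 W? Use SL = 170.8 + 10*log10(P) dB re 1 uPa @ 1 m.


191.46 dB


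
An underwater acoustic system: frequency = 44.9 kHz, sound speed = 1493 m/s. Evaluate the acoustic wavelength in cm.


lambda = c/f = 1493 / 44900 = 0.0333 m = 3.33 cm

3.33 cm


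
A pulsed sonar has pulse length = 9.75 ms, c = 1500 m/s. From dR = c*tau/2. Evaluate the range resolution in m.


7.3125 m


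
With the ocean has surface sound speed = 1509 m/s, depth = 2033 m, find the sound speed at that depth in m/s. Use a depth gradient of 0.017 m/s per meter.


1543.561 m/s


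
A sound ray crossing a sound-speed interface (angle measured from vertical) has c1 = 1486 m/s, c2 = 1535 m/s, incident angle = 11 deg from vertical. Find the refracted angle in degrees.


sin(theta2) = (c2/c1)*sin(theta1) = (1535/1486)*sin(11 deg) = 0.1971
theta2 = arcsin(0.1971) = 11.37

11.37 deg


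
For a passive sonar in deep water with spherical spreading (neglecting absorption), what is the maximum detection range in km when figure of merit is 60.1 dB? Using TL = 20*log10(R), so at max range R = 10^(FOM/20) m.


1.01 km


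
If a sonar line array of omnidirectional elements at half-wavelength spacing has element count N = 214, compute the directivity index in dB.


23.3 dB


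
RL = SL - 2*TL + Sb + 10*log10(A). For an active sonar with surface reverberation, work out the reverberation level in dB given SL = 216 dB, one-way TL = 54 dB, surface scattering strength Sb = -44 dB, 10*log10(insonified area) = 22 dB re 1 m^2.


RL = SL - 2*TL + Sb + 10*log10(A) = 216 - 2*54 + (-44) + 22 = 86

86 dB


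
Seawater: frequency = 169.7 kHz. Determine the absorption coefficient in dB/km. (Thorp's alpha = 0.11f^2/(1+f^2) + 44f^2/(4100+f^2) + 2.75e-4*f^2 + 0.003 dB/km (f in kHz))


f^2 = 28798.09
alpha = 0.11*28798.09/(1+28798.09) + 44*28798.09/(4100+28798.09) + 2.75e-4*28798.09 + 0.003 = 46.549

46.549 dB/km


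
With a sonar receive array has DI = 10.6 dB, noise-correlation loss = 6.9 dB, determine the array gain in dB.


AG = DI - L_corr = 10.6 - 6.9 = 3.7

3.7 dB


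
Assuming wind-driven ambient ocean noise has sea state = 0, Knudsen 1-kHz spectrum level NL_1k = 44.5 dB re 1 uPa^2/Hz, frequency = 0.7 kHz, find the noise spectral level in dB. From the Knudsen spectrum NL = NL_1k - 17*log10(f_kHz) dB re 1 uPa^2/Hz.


NL = NL_1k - 17*log10(f_kHz) = 44.5 - 17*log10(0.7) = 44.5 - (-2.63) = 47.13

47.13 dB


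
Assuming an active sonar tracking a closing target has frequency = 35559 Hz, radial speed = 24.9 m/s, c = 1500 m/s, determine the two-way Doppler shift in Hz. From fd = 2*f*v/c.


1180.56 Hz


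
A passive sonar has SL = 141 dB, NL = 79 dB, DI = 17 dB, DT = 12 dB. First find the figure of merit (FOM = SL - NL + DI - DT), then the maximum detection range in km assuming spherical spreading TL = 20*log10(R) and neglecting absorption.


Step 1: FOM = SL - NL + DI - DT = 141 - 79 + 17 - 12 = 67 dB
Step 2: at max range FOM = TL = 20*log10(R), so R = 10^(67/20) = 2238.72 m = 2.24 km

2.24 km


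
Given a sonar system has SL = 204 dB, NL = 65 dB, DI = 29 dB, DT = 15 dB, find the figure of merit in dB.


FOM = SL - NL + DI - DT = 204 - 65 + 29 - 15 = 153

153 dB


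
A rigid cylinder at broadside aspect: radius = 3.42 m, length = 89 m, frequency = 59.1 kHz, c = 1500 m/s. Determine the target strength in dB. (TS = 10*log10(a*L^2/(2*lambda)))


lambda = 1500/59100 = 0.02538 m
TS = 10*log10(3.42*89^2/(2*0.02538)) = 57.27

57.27 dB


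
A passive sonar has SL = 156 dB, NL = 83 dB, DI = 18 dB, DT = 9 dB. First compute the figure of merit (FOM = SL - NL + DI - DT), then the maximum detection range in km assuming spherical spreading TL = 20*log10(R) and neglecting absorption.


Step 1: FOM = SL - NL + DI - DT = 156 - 83 + 18 - 9 = 82 dB
Step 2: at max range FOM = TL = 20*log10(R), so R = 10^(82/20) = 12589.25 m = 12.59 km

12.59 km


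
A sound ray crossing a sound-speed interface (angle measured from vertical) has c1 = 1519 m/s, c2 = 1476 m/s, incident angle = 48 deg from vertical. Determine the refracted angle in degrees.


sin(theta2) = (c2/c1)*sin(theta1) = (1476/1519)*sin(48 deg) = 0.72211
theta2 = arcsin(0.72211) = 46.23

46.23 deg


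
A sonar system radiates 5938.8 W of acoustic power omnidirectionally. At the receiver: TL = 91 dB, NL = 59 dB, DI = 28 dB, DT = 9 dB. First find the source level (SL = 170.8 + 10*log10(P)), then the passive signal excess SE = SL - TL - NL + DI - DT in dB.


Step 1: SL = 170.8 + 10*log10(5938.8) = 208.54 dB
Step 2: SE = SL - TL - NL + DI - DT = 208.54 - 91 - 59 + 28 - 9 = 77.54

77.54 dB


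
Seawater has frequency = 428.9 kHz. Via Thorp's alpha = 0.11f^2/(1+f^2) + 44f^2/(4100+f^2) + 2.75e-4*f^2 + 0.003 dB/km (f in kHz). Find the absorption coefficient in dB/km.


f^2 = 183955.21
alpha = 0.11*183955.21/(1+183955.21) + 44*183955.21/(4100+183955.21) + 2.75e-4*183955.21 + 0.003 = 93.741

93.741 dB/km


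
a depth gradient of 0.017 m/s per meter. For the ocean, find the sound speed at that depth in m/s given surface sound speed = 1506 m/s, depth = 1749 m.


1535.733 m/s


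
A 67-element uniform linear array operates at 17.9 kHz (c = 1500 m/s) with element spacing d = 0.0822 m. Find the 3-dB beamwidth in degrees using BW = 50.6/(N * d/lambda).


Step 1: lambda = 1500/17900 = 0.0838 m
Step 2: d/lambda = 0.0822/0.0838 = 0.9809
Step 3: BW = 50.6/(N * d/lambda) = 50.6/(67 * 0.9809) = 0.77

0.77 deg


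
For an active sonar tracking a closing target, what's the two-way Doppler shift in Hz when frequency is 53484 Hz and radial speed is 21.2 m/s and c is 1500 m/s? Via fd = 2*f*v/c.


fd = 2*f*v/c = 2 * 53484 * 21.2 / 1500 = 1511.81

1511.81 Hz


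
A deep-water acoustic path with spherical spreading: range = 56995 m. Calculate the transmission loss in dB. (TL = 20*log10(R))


TL = 20*log10(56995) = 95.12

95.12 dB


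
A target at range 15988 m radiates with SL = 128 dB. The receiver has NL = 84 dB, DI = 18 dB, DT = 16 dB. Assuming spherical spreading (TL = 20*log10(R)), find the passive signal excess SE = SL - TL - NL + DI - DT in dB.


Step 1: TL = 20*log10(15988) = 84.08 dB
Step 2: SE = 128 - 84.08 - 84 + 18 - 16 = -38.08

-38.08 dB


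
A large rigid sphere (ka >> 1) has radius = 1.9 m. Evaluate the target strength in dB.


-0.45 dB


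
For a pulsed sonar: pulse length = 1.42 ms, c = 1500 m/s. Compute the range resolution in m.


1.065 m


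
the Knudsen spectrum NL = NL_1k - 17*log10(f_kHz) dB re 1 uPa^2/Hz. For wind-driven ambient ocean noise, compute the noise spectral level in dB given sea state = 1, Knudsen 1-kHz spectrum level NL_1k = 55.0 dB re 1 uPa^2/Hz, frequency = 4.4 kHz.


44.06 dB


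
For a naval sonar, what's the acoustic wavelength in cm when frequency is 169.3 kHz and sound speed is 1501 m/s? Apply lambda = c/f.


lambda = c/f = 1501 / 169300 = 0.0089 m = 0.89 cm

0.89 cm


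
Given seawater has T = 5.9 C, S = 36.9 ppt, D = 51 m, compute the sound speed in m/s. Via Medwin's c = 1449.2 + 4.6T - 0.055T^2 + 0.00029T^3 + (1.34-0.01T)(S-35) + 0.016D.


c = 1449.2 + 4.6*5.9 - 0.055*5.9^2 + 0.00029*5.9^3 + (1.34 - 0.01*5.9)*(36.9 - 35) + 0.016*51 = 1477.73

1477.73 m/s


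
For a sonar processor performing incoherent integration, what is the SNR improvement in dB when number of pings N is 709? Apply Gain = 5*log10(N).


Gain = 5*log10(709) = 14.25

14.25 dB


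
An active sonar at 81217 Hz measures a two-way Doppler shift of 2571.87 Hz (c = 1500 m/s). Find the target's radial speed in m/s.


From fd = 2*f*v/c, v = c*fd/(2*f) = 1500 * 2571.87 / (2*81217) = 23.75

23.75 m/s


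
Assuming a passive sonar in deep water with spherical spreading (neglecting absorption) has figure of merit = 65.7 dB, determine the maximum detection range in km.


At max range FOM = TL, so 20*log10(R) = 65.7
R = 10^(65.7/20) = 1927.52 m = 1.93 km

1.93 km


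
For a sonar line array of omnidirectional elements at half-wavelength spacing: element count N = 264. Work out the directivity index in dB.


DI = 10*log10(264) = 24.22

24.22 dB


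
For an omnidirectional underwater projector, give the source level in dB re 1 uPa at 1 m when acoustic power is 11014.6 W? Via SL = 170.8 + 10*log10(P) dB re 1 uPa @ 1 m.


SL = 170.8 + 10*log10(11014.6) = 170.8 + 40.42 = 211.22

211.22 dB


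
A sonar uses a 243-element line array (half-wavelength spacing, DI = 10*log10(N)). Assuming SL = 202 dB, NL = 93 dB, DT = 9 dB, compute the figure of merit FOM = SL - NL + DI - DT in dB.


Step 1: DI = 10*log10(243) = 23.86 dB
Step 2: FOM = SL - NL + DI - DT = 202 - 93 + 23.86 - 9 = 123.86

123.86 dB


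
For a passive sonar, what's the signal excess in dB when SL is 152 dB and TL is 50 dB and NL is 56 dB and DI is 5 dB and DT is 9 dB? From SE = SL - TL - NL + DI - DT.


SE = SL - TL - NL + DI - DT = 152 - 50 - 56 + 5 - 9 = 42

42 dB


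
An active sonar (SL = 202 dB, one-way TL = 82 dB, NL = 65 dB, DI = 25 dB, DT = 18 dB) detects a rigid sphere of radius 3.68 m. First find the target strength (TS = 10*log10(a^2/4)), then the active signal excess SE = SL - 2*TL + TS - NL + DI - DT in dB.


Step 1: TS = 10*log10(3.68^2/4) = 5.3 dB
Step 2: SE = SL - 2*TL + TS - NL + DI - DT = 202 - 2*82 + (5.3) - 65 + 25 - 18 = -14.7

-14.7 dB


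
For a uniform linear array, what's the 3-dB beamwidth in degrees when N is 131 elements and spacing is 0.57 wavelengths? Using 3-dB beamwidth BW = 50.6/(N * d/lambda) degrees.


BW = 50.6 / (131 * 0.57) = 50.6 / 74.67 = 0.68

0.68 deg


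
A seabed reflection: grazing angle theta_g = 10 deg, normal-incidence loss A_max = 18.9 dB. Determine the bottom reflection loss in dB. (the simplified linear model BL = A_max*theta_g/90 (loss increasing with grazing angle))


BL = A_max * theta_g / 90 = 18.9 * 10 / 90 = 2.1

2.1 dB


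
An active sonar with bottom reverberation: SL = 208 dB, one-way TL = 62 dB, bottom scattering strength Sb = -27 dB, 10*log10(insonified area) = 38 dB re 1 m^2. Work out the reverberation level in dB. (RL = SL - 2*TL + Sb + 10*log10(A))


95 dB


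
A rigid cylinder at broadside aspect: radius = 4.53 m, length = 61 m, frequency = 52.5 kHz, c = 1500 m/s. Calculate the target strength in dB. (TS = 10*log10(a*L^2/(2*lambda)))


54.7 dB


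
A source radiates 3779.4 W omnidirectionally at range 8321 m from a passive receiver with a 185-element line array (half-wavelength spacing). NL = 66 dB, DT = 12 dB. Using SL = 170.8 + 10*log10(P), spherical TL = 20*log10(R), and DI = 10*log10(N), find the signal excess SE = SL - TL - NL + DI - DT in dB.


Step 1: SL = 170.8 + 10*log10(3779.4) = 206.57 dB
Step 2: TL = 20*log10(8321) = 78.4 dB
Step 3: DI = 10*log10(185) = 22.67 dB
Step 4: SE = SL - TL - NL + DI - DT = 206.57 - 78.4 - 66 + 22.67 - 12 = 72.84

72.84 dB


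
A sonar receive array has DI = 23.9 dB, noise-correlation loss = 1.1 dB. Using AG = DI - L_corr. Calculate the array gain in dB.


22.8 dB


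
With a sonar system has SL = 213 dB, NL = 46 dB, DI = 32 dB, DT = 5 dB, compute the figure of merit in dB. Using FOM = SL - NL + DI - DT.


194 dB


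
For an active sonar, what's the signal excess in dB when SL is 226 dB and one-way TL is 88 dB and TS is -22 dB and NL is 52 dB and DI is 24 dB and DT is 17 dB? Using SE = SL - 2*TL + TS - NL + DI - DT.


-17 dB


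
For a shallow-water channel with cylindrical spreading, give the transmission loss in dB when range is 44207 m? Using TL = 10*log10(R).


TL = 10*log10(44207) = 46.45

46.45 dB


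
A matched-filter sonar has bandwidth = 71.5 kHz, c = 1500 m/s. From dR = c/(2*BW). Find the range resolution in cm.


dR = c/(2*BW) = 1500 / (2 * 71.5e3) = 0.0105 m = 1.05 cm

1.05 cm


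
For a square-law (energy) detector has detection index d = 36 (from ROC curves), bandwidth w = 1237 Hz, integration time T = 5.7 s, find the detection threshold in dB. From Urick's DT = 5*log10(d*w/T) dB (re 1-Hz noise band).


DT = 5*log10(d*w/T) = 5*log10(36 * 1237 / 5.7) = 5*log10(7812.63) = 19.46

19.46 dB


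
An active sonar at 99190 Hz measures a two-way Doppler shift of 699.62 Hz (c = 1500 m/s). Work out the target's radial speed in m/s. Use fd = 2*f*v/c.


5.29 m/s


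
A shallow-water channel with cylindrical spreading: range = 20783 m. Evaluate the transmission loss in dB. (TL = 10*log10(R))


TL = 10*log10(20783) = 43.18

43.18 dB


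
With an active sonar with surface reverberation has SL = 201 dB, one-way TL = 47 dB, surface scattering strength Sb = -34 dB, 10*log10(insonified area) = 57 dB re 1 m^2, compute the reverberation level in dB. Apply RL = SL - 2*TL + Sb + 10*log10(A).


130 dB
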